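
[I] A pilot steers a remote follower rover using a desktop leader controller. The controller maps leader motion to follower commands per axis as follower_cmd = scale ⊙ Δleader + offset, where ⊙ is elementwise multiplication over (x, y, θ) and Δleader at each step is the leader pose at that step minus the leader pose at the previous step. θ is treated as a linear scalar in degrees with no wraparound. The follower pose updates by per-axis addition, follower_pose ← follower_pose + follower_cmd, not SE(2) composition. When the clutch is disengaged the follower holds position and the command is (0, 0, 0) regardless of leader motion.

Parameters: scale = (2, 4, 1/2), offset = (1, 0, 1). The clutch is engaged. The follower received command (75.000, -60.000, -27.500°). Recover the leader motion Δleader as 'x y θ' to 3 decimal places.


37.000 -15.000 -57.000

axis x: (75.000 − 1) / (2) = 37.000
axis y: (-60.000 − 0) / (4) = -15.000
axis θ: (-27.500 − 1) / (1/2) = -57.000


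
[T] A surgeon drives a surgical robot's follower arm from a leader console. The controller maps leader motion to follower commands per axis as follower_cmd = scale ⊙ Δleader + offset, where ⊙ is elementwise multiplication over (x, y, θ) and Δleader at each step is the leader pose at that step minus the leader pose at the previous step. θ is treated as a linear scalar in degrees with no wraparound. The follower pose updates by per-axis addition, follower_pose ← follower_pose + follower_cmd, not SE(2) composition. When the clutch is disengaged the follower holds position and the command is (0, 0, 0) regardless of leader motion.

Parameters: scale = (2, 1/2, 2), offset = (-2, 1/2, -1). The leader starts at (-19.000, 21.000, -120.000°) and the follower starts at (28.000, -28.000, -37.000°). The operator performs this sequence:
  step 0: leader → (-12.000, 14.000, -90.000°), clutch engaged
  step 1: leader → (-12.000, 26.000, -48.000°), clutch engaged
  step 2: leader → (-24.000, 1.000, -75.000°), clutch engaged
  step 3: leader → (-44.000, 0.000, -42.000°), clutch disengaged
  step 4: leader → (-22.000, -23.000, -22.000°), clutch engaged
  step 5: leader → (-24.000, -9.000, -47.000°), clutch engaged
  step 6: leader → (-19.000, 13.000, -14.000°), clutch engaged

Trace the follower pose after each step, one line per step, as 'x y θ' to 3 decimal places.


40.000 -31.000 22.000
38.000 -24.500 105.000
12.000 -36.500 50.000
12.000 -36.500 50.000
54.000 -47.500 89.000
48.000 -40.000 38.000
56.000 -28.500 103.000

step 0: Δleader=(7.000, -7.000, 30.000°), engaged; cmd=(12.000, -3.000, 59.000°) → follower=(40.000, -31.000, 22.000°)
step 1: Δleader=(0.000, 12.000, 42.000°), engaged; cmd=(-2.000, 6.500, 83.000°) → follower=(38.000, -24.500, 105.000°)
step 2: Δleader=(-12.000, -25.000, -27.000°), engaged; cmd=(-26.000, -12.000, -55.000°) → follower=(12.000, -36.500, 50.000°)
step 3: Δleader=(-20.000, -1.000, 33.000°), disengaged; cmd=(0,0,0) → follower holds at (12.000, -36.500, 50.000°)
step 4: Δleader=(22.000, -23.000, 20.000°), engaged; cmd=(42.000, -11.000, 39.000°) → follower=(54.000, -47.500, 89.000°)
step 5: Δleader=(-2.000, 14.000, -25.000°), engaged; cmd=(-6.000, 7.500, -51.000°) → follower=(48.000, -40.000, 38.000°)
step 6: Δleader=(5.000, 22.000, 33.000°), engaged; cmd=(8.000, 11.500, 65.000°) → follower=(56.000, -28.500, 103.000°)


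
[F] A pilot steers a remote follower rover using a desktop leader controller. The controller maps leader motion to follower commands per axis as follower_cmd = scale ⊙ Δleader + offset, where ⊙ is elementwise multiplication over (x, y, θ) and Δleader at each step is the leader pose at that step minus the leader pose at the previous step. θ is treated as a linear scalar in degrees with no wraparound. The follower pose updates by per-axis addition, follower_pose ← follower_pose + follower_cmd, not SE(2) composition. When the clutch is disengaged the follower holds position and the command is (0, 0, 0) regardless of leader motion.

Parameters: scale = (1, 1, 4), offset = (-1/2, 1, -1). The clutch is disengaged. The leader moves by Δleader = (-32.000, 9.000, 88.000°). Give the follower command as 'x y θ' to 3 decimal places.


clutch disengaged → follower holds; cmd = (0, 0, 0)

0.000 0.000 0.000


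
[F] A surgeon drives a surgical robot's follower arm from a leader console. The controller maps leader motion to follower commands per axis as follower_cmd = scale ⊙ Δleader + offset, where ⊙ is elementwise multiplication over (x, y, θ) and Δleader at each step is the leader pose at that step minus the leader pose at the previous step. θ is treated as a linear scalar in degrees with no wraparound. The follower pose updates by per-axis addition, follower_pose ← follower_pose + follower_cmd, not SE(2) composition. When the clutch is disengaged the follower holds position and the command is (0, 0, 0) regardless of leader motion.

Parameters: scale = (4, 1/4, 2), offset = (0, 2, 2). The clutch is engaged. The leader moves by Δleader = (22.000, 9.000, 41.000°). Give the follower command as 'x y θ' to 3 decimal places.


88.000 4.250 84.000

axis x: 4·22.000 + 0 = 88.000
axis y: 1/4·9.000 + 2 = 4.250
axis θ: 2·41.000 + 2 = 84.000


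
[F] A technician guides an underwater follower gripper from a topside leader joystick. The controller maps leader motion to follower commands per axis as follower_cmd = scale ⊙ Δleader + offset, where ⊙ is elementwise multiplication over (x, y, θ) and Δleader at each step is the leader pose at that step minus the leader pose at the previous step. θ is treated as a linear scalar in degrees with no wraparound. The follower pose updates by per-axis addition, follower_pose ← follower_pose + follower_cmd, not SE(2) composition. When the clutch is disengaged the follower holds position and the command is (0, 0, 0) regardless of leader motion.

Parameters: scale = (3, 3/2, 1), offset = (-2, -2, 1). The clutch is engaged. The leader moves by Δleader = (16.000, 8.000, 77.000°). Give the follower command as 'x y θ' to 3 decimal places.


46.000 10.000 78.000

axis x: 3·16.000 + -2 = 46.000
axis y: 3/2·8.000 + -2 = 10.000
axis θ: 1·77.000 + 1 = 78.000


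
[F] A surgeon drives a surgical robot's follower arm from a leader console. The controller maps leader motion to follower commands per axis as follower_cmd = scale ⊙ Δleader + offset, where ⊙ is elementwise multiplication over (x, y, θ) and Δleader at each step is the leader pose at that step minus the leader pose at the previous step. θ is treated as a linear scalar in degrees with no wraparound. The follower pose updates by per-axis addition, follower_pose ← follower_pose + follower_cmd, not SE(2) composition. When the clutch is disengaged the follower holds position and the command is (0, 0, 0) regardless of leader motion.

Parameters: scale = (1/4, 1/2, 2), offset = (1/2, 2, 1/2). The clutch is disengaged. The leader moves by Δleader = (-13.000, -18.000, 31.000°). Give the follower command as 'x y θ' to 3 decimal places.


0.000 0.000 0.000

clutch disengaged → follower holds; cmd = (0, 0, 0)


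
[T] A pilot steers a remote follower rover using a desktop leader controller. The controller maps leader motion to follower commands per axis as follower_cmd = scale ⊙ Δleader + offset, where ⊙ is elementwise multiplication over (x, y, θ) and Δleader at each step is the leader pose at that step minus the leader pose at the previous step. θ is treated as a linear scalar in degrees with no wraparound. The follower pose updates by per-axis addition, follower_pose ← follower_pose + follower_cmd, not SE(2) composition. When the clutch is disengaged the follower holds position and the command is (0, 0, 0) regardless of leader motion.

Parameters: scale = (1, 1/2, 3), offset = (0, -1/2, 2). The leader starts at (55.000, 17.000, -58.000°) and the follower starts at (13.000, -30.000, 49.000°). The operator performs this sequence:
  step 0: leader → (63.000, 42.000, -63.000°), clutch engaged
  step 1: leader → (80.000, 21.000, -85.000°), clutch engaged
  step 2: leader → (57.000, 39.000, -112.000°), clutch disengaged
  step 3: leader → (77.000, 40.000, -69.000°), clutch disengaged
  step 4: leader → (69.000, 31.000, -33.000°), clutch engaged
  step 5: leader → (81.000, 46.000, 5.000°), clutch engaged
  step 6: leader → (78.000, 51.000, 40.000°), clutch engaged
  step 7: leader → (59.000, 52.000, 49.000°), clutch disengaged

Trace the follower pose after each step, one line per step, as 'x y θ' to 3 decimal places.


21.000 -18.000 36.000
38.000 -29.000 -28.000
38.000 -29.000 -28.000
38.000 -29.000 -28.000
30.000 -34.000 82.000
42.000 -27.000 198.000
39.000 -25.000 305.000
39.000 -25.000 305.000

step 0: Δleader=(8.000, 25.000, -5.000°), engaged; cmd=(8.000, 12.000, -13.000°) → follower=(21.000, -18.000, 36.000°)
step 1: Δleader=(17.000, -21.000, -22.000°), engaged; cmd=(17.000, -11.000, -64.000°) → follower=(38.000, -29.000, -28.000°)
step 2: Δleader=(-23.000, 18.000, -27.000°), disengaged; cmd=(0,0,0) → follower holds at (38.000, -29.000, -28.000°)
step 3: Δleader=(20.000, 1.000, 43.000°), disengaged; cmd=(0,0,0) → follower holds at (38.000, -29.000, -28.000°)
step 4: Δleader=(-8.000, -9.000, 36.000°), engaged; cmd=(-8.000, -5.000, 110.000°) → follower=(30.000, -34.000, 82.000°)
step 5: Δleader=(12.000, 15.000, 38.000°), engaged; cmd=(12.000, 7.000, 116.000°) → follower=(42.000, -27.000, 198.000°)
step 6: Δleader=(-3.000, 5.000, 35.000°), engaged; cmd=(-3.000, 2.000, 107.000°) → follower=(39.000, -25.000, 305.000°)
step 7: Δleader=(-19.000, 1.000, 9.000°), disengaged; cmd=(0,0,0) → follower holds at (39.000, -25.000, 305.000°)


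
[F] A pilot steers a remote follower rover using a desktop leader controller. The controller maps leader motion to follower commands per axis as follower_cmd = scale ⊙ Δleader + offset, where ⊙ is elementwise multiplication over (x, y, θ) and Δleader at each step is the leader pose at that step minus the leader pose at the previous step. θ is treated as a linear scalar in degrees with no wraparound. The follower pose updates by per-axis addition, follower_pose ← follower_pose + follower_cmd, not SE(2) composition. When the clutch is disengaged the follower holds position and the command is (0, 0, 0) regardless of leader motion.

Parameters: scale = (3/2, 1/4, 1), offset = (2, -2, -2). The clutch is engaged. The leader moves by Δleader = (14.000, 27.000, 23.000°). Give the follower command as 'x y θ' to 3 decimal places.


23.000 4.750 21.000

axis x: 3/2·14.000 + 2 = 23.000
axis y: 1/4·27.000 + -2 = 4.750
axis θ: 1·23.000 + -2 = 21.000


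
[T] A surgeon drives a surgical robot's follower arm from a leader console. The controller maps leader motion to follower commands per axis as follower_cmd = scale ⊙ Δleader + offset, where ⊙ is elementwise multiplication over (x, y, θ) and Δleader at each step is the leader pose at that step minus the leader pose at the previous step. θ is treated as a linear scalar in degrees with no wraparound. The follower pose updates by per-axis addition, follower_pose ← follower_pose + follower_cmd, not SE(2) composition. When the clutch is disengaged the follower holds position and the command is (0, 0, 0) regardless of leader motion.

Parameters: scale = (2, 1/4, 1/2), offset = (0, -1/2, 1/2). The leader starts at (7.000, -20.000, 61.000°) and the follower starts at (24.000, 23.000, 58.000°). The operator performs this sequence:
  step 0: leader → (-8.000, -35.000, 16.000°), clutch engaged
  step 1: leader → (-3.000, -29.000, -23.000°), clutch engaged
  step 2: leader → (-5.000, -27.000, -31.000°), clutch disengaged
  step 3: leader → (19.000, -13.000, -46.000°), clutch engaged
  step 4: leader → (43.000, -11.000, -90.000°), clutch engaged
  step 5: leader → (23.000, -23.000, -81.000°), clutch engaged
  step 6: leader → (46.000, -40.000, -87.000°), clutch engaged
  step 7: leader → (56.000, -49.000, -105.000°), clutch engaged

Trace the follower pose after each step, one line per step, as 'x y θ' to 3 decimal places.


step 0: Δleader=(-15.000, -15.000, -45.000°), engaged; cmd=(-30.000, -4.250, -22.000°) → follower=(-6.000, 18.750, 36.000°)
step 1: Δleader=(5.000, 6.000, -39.000°), engaged; cmd=(10.000, 1.000, -19.000°) → follower=(4.000, 19.750, 17.000°)
step 2: Δleader=(-2.000, 2.000, -8.000°), disengaged; cmd=(0,0,0) → follower holds at (4.000, 19.750, 17.000°)
step 3: Δleader=(24.000, 14.000, -15.000°), engaged; cmd=(48.000, 3.000, -7.000°) → follower=(52.000, 22.750, 10.000°)
step 4: Δleader=(24.000, 2.000, -44.000°), engaged; cmd=(48.000, 0.000, -21.500°) → follower=(100.000, 22.750, -11.500°)
step 5: Δleader=(-20.000, -12.000, 9.000°), engaged; cmd=(-40.000, -3.500, 5.000°) → follower=(60.000, 19.250, -6.500°)
step 6: Δleader=(23.000, -17.000, -6.000°), engaged; cmd=(46.000, -4.750, -2.500°) → follower=(106.000, 14.500, -9.000°)
step 7: Δleader=(10.000, -9.000, -18.000°), engaged; cmd=(20.000, -2.750, -8.500°) → follower=(126.000, 11.750, -17.500°)

-6.000 18.750 36.000
4.000 19.750 17.000
4.000 19.750 17.000
52.000 22.750 10.000
100.000 22.750 -11.500
60.000 19.250 -6.500
106.000 14.500 -9.000
126.000 11.750 -17.500


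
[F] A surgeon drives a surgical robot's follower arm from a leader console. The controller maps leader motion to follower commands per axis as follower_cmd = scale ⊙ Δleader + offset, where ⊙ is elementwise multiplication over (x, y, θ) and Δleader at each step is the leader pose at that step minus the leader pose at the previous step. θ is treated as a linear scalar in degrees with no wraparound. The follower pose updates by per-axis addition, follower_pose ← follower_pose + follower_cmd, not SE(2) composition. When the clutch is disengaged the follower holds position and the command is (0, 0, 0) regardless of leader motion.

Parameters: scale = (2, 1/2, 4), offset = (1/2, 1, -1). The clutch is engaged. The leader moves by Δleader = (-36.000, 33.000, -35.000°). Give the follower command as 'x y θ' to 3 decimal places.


-71.500 17.500 -141.000

axis x: 2·-36.000 + 1/2 = -71.500
axis y: 1/2·33.000 + 1 = 17.500
axis θ: 4·-35.000 + -1 = -141.000


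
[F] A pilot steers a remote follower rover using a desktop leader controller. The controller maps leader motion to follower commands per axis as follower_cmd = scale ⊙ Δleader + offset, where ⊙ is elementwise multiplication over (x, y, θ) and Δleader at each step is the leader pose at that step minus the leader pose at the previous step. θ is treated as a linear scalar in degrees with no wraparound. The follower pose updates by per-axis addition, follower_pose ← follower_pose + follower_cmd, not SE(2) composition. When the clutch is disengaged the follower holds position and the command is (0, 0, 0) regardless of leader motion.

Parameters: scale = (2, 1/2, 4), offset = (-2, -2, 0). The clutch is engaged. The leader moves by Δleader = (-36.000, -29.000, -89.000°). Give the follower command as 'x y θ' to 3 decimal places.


-74.000 -16.500 -356.000

axis x: 2·-36.000 + -2 = -74.000
axis y: 1/2·-29.000 + -2 = -16.500
axis θ: 4·-89.000 + 0 = -356.000


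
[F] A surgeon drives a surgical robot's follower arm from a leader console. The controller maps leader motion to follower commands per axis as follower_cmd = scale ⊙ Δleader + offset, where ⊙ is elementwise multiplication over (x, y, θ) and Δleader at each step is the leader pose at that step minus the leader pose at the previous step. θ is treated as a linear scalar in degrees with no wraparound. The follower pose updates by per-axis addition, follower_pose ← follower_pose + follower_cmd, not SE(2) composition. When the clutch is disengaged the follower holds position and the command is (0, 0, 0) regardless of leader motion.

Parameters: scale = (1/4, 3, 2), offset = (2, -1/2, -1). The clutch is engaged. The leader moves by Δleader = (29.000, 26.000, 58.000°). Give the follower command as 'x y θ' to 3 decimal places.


axis x: 1/4·29.000 + 2 = 9.250
axis y: 3·26.000 + -1/2 = 77.500
axis θ: 2·58.000 + -1 = 115.000

9.250 77.500 115.000


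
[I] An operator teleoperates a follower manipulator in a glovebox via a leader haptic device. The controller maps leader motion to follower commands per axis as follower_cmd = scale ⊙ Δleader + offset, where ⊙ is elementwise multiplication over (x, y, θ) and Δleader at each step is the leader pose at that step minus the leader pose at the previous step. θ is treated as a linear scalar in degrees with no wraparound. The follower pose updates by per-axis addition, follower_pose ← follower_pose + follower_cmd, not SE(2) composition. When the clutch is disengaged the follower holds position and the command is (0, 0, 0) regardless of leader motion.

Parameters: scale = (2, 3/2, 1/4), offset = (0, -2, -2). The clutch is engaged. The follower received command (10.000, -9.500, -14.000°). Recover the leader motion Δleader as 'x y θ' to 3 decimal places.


axis x: (10.000 − 0) / (2) = 5.000
axis y: (-9.500 − -2) / (3/2) = -5.000
axis θ: (-14.000 − -2) / (1/4) = -48.000

5.000 -5.000 -48.000


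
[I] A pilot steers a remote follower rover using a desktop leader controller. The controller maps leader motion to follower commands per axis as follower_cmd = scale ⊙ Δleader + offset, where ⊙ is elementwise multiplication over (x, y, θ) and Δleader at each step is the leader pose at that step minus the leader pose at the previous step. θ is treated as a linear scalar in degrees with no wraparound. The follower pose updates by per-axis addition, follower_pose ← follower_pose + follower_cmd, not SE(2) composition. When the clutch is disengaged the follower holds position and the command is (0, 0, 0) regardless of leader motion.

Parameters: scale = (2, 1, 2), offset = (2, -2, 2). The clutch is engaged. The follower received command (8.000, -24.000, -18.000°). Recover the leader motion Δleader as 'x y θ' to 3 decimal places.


3.000 -22.000 -10.000

axis x: (8.000 − 2) / (2) = 3.000
axis y: (-24.000 − -2) / (1) = -22.000
axis θ: (-18.000 − 2) / (2) = -10.000


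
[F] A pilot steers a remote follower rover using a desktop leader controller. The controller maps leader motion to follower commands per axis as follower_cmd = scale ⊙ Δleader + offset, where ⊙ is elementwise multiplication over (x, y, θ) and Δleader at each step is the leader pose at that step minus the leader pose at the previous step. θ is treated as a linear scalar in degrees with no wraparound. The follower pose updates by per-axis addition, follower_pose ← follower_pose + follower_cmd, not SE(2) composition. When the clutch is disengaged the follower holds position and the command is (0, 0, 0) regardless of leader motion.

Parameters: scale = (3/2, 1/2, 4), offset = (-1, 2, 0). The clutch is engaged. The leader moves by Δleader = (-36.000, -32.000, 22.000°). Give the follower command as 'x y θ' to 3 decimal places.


-55.000 -14.000 88.000

axis x: 3/2·-36.000 + -1 = -55.000
axis y: 1/2·-32.000 + 2 = -14.000
axis θ: 4·22.000 + 0 = 88.000


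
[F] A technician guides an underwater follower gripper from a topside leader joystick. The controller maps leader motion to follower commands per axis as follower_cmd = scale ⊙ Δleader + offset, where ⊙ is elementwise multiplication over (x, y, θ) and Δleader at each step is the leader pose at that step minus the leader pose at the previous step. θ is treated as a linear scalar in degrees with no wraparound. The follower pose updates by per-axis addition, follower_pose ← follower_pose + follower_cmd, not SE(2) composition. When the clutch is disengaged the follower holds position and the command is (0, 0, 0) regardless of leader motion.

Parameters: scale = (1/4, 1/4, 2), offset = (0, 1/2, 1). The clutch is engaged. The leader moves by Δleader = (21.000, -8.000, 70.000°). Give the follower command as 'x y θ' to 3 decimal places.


5.250 -1.500 141.000

axis x: 1/4·21.000 + 0 = 5.250
axis y: 1/4·-8.000 + 1/2 = -1.500
axis θ: 2·70.000 + 1 = 141.000


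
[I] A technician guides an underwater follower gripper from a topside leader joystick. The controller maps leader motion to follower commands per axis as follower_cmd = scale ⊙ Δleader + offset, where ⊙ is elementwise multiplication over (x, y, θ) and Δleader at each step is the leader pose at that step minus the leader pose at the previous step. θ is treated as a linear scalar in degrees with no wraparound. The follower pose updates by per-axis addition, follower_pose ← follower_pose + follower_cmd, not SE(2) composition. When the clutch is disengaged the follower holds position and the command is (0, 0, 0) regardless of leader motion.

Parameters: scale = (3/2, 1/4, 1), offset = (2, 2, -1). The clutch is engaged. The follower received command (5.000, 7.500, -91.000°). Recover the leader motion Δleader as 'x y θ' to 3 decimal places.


axis x: (5.000 − 2) / (3/2) = 2.000
axis y: (7.500 − 2) / (1/4) = 22.000
axis θ: (-91.000 − -1) / (1) = -90.000

2.000 22.000 -90.000


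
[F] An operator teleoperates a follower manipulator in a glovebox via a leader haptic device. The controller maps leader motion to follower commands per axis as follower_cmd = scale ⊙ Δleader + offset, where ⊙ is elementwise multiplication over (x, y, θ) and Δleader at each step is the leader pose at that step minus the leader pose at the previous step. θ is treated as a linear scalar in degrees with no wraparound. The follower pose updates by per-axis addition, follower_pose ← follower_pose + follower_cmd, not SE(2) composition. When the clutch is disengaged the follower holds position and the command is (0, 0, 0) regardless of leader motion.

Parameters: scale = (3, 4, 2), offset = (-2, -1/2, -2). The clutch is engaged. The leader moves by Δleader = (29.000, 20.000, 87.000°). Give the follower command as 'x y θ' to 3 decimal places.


axis x: 3·29.000 + -2 = 85.000
axis y: 4·20.000 + -1/2 = 79.500
axis θ: 2·87.000 + -2 = 172.000

85.000 79.500 172.000


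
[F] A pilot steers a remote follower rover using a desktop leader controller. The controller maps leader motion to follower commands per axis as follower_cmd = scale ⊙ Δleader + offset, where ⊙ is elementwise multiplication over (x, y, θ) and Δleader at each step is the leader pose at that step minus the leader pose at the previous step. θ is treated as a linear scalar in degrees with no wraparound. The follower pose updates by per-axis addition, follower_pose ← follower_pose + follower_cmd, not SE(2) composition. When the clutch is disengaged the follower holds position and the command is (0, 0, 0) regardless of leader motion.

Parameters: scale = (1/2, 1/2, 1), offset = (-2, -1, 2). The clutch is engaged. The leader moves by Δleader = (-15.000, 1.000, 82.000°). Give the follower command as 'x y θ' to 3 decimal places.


-9.500 -0.500 84.000

axis x: 1/2·-15.000 + -2 = -9.500
axis y: 1/2·1.000 + -1 = -0.500
axis θ: 1·82.000 + 2 = 84.000


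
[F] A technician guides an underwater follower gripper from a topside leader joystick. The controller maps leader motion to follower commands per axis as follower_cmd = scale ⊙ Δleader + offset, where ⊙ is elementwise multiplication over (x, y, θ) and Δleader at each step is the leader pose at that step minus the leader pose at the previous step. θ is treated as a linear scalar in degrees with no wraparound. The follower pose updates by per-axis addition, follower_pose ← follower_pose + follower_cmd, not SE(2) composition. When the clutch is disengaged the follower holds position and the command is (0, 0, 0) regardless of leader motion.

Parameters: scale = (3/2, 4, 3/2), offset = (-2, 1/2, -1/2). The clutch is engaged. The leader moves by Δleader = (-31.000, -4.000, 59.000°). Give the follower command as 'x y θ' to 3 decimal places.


axis x: 3/2·-31.000 + -2 = -48.500
axis y: 4·-4.000 + 1/2 = -15.500
axis θ: 3/2·59.000 + -1/2 = 88.000

-48.500 -15.500 88.000


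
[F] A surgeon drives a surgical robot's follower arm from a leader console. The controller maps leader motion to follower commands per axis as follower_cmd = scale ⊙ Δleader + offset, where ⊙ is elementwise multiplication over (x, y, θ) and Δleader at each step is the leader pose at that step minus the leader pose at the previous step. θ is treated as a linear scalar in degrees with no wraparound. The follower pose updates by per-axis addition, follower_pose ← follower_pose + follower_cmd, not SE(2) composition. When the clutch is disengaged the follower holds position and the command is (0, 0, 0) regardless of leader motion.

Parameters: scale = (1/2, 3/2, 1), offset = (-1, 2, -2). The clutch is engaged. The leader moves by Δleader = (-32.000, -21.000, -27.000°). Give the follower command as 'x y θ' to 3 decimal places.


-17.000 -29.500 -29.000

axis x: 1/2·-32.000 + -1 = -17.000
axis y: 3/2·-21.000 + 2 = -29.500
axis θ: 1·-27.000 + -2 = -29.000


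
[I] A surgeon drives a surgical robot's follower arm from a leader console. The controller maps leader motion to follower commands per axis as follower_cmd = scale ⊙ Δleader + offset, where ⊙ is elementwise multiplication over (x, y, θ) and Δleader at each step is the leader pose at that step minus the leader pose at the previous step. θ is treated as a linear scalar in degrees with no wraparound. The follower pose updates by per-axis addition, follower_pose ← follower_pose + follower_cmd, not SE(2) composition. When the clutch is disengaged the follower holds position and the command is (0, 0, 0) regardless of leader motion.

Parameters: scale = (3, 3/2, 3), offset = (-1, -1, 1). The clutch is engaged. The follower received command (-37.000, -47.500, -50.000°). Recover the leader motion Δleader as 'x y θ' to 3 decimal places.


axis x: (-37.000 − -1) / (3) = -12.000
axis y: (-47.500 − -1) / (3/2) = -31.000
axis θ: (-50.000 − 1) / (3) = -17.000

-12.000 -31.000 -17.000


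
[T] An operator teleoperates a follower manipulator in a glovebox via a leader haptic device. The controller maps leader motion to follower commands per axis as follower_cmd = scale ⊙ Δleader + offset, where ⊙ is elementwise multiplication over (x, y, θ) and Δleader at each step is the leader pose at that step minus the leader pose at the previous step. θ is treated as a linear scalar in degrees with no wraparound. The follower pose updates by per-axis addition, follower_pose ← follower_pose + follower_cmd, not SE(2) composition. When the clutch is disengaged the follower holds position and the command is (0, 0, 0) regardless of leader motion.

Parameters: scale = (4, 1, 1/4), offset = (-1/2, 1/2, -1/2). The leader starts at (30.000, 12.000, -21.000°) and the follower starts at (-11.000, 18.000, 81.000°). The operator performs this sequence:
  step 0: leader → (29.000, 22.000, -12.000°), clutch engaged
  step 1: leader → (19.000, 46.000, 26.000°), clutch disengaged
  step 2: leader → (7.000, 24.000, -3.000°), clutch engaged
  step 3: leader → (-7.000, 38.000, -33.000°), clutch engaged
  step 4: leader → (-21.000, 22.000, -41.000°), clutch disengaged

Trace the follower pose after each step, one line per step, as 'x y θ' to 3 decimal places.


-15.500 28.500 82.750
-15.500 28.500 82.750
-64.000 7.000 75.000
-120.500 21.500 67.000
-120.500 21.500 67.000

step 0: Δleader=(-1.000, 10.000, 9.000°), engaged; cmd=(-4.500, 10.500, 1.750°) → follower=(-15.500, 28.500, 82.750°)
step 1: Δleader=(-10.000, 24.000, 38.000°), disengaged; cmd=(0,0,0) → follower holds at (-15.500, 28.500, 82.750°)
step 2: Δleader=(-12.000, -22.000, -29.000°), engaged; cmd=(-48.500, -21.500, -7.750°) → follower=(-64.000, 7.000, 75.000°)
step 3: Δleader=(-14.000, 14.000, -30.000°), engaged; cmd=(-56.500, 14.500, -8.000°) → follower=(-120.500, 21.500, 67.000°)
step 4: Δleader=(-14.000, -16.000, -8.000°), disengaged; cmd=(0,0,0) → follower holds at (-120.500, 21.500, 67.000°)


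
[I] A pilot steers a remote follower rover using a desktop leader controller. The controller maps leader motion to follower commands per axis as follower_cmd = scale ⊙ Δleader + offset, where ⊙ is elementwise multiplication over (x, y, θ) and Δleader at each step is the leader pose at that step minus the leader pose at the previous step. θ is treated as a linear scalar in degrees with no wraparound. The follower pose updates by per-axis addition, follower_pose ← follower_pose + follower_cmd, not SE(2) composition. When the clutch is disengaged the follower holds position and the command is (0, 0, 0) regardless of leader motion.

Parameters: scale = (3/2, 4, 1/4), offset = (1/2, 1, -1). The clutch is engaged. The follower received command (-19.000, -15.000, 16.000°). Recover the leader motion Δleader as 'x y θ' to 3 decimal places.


-13.000 -4.000 68.000

axis x: (-19.000 − 1/2) / (3/2) = -13.000
axis y: (-15.000 − 1) / (4) = -4.000
axis θ: (16.000 − -1) / (1/4) = 68.000


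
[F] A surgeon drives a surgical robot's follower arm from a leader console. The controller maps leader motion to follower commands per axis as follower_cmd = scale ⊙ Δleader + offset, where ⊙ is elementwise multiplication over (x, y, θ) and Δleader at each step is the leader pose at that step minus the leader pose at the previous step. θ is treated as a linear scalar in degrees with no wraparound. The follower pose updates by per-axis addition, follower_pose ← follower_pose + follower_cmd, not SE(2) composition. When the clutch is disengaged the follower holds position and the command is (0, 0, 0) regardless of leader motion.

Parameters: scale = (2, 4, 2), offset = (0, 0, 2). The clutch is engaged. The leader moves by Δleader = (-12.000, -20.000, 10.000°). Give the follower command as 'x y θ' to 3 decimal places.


-24.000 -80.000 22.000

axis x: 2·-12.000 + 0 = -24.000
axis y: 4·-20.000 + 0 = -80.000
axis θ: 2·10.000 + 2 = 22.000


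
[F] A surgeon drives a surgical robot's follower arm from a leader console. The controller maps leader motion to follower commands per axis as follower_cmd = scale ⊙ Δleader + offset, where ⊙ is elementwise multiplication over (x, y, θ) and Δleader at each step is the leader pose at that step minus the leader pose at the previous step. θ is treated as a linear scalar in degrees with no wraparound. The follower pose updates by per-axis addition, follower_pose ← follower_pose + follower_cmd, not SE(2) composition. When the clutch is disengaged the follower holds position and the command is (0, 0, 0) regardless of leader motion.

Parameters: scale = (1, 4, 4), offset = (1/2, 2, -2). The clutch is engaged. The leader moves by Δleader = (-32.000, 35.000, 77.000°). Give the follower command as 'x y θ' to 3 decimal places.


-31.500 142.000 306.000

axis x: 1·-32.000 + 1/2 = -31.500
axis y: 4·35.000 + 2 = 142.000
axis θ: 4·77.000 + -2 = 306.000


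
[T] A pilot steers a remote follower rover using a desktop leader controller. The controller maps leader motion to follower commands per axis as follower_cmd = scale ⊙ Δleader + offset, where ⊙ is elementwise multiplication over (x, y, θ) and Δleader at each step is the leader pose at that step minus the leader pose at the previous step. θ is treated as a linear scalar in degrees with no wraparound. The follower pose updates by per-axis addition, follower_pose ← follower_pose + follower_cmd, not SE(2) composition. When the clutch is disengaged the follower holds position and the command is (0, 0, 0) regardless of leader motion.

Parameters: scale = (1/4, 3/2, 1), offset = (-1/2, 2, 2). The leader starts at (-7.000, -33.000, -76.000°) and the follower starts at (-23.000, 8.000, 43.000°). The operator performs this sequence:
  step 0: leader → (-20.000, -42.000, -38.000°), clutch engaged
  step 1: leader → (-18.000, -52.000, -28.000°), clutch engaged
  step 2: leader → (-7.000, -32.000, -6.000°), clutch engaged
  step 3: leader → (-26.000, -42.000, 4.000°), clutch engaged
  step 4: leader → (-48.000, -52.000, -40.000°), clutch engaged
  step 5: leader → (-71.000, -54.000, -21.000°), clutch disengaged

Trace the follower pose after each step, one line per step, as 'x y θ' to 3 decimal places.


step 0: Δleader=(-13.000, -9.000, 38.000°), engaged; cmd=(-3.750, -11.500, 40.000°) → follower=(-26.750, -3.500, 83.000°)
step 1: Δleader=(2.000, -10.000, 10.000°), engaged; cmd=(0.000, -13.000, 12.000°) → follower=(-26.750, -16.500, 95.000°)
step 2: Δleader=(11.000, 20.000, 22.000°), engaged; cmd=(2.250, 32.000, 24.000°) → follower=(-24.500, 15.500, 119.000°)
step 3: Δleader=(-19.000, -10.000, 10.000°), engaged; cmd=(-5.250, -13.000, 12.000°) → follower=(-29.750, 2.500, 131.000°)
step 4: Δleader=(-22.000, -10.000, -44.000°), engaged; cmd=(-6.000, -13.000, -42.000°) → follower=(-35.750, -10.500, 89.000°)
step 5: Δleader=(-23.000, -2.000, 19.000°), disengaged; cmd=(0,0,0) → follower holds at (-35.750, -10.500, 89.000°)

-26.750 -3.500 83.000
-26.750 -16.500 95.000
-24.500 15.500 119.000
-29.750 2.500 131.000
-35.750 -10.500 89.000
-35.750 -10.500 89.000


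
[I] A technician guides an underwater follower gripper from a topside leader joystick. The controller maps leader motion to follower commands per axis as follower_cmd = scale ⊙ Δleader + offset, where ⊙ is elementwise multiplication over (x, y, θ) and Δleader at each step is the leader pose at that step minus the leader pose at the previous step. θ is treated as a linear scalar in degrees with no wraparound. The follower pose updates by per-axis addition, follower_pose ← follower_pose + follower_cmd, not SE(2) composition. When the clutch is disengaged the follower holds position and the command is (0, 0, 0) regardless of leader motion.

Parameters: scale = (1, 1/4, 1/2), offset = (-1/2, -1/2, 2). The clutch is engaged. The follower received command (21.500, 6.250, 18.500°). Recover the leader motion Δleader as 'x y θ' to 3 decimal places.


22.000 27.000 33.000

axis x: (21.500 − -1/2) / (1) = 22.000
axis y: (6.250 − -1/2) / (1/4) = 27.000
axis θ: (18.500 − 2) / (1/2) = 33.000


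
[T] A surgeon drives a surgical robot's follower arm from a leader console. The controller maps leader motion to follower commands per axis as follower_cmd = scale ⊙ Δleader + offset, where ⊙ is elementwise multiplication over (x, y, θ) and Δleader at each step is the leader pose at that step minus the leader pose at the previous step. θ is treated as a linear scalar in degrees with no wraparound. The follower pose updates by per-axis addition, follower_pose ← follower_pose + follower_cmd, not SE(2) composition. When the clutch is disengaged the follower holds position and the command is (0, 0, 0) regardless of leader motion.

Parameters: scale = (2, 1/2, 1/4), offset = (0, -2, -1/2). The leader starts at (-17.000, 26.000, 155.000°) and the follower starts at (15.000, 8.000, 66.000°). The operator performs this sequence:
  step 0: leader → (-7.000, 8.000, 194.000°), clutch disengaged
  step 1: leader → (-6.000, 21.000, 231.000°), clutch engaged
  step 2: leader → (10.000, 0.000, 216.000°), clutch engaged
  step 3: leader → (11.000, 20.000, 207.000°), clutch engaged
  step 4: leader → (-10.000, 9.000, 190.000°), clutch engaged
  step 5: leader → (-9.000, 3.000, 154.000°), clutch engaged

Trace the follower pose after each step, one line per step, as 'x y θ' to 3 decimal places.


step 0: Δleader=(10.000, -18.000, 39.000°), disengaged; cmd=(0,0,0) → follower holds at (15.000, 8.000, 66.000°)
step 1: Δleader=(1.000, 13.000, 37.000°), engaged; cmd=(2.000, 4.500, 8.750°) → follower=(17.000, 12.500, 74.750°)
step 2: Δleader=(16.000, -21.000, -15.000°), engaged; cmd=(32.000, -12.500, -4.250°) → follower=(49.000, 0.000, 70.500°)
step 3: Δleader=(1.000, 20.000, -9.000°), engaged; cmd=(2.000, 8.000, -2.750°) → follower=(51.000, 8.000, 67.750°)
step 4: Δleader=(-21.000, -11.000, -17.000°), engaged; cmd=(-42.000, -7.500, -4.750°) → follower=(9.000, 0.500, 63.000°)
step 5: Δleader=(1.000, -6.000, -36.000°), engaged; cmd=(2.000, -5.000, -9.500°) → follower=(11.000, -4.500, 53.500°)

15.000 8.000 66.000
17.000 12.500 74.750
49.000 0.000 70.500
51.000 8.000 67.750
9.000 0.500 63.000
11.000 -4.500 53.500


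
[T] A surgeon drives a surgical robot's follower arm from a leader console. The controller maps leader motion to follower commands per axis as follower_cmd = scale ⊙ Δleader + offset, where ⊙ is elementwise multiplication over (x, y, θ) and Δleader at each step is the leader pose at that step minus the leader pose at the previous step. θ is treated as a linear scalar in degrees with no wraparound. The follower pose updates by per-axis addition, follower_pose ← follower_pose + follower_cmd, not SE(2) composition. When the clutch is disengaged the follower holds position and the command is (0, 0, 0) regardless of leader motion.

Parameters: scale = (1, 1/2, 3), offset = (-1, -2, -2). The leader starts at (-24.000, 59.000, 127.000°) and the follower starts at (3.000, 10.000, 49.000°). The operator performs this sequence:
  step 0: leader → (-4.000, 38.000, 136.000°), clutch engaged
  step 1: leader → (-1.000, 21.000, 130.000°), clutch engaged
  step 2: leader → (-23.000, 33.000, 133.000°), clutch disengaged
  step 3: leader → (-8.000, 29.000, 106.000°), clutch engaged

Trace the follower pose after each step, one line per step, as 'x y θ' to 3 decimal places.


22.000 -2.500 74.000
24.000 -13.000 54.000
24.000 -13.000 54.000
38.000 -17.000 -29.000

step 0: Δleader=(20.000, -21.000, 9.000°), engaged; cmd=(19.000, -12.500, 25.000°) → follower=(22.000, -2.500, 74.000°)
step 1: Δleader=(3.000, -17.000, -6.000°), engaged; cmd=(2.000, -10.500, -20.000°) → follower=(24.000, -13.000, 54.000°)
step 2: Δleader=(-22.000, 12.000, 3.000°), disengaged; cmd=(0,0,0) → follower holds at (24.000, -13.000, 54.000°)
step 3: Δleader=(15.000, -4.000, -27.000°), engaged; cmd=(14.000, -4.000, -83.000°) → follower=(38.000, -17.000, -29.000°)


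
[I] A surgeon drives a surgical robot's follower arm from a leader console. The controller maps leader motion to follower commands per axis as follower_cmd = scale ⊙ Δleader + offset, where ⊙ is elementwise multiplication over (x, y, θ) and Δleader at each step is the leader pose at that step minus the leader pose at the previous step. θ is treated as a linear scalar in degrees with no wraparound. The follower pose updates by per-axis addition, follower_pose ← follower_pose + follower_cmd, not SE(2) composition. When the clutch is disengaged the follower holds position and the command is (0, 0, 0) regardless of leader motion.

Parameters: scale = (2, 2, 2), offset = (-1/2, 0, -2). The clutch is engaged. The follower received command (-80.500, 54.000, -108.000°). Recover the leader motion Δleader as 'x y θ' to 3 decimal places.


axis x: (-80.500 − -1/2) / (2) = -40.000
axis y: (54.000 − 0) / (2) = 27.000
axis θ: (-108.000 − -2) / (2) = -53.000

-40.000 27.000 -53.000


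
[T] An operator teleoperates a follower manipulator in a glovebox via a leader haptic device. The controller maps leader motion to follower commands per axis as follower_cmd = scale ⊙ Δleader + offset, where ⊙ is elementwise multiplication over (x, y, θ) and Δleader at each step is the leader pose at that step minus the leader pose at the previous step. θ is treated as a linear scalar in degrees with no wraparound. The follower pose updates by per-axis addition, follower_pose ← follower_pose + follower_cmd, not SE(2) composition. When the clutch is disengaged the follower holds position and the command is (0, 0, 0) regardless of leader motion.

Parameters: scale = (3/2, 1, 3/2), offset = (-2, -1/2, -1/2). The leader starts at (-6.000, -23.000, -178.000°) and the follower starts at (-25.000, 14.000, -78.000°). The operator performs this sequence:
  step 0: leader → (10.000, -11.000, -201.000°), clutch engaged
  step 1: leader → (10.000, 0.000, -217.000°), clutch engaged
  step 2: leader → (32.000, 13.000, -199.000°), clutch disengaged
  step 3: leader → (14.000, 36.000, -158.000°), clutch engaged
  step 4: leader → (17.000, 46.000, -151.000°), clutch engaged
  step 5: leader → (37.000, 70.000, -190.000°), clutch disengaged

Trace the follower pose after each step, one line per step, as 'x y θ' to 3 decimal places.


-3.000 25.500 -113.000
-5.000 36.000 -137.500
-5.000 36.000 -137.500
-34.000 58.500 -76.500
-31.500 68.000 -66.500
-31.500 68.000 -66.500

step 0: Δleader=(16.000, 12.000, -23.000°), engaged; cmd=(22.000, 11.500, -35.000°) → follower=(-3.000, 25.500, -113.000°)
step 1: Δleader=(0.000, 11.000, -16.000°), engaged; cmd=(-2.000, 10.500, -24.500°) → follower=(-5.000, 36.000, -137.500°)
step 2: Δleader=(22.000, 13.000, 18.000°), disengaged; cmd=(0,0,0) → follower holds at (-5.000, 36.000, -137.500°)
step 3: Δleader=(-18.000, 23.000, 41.000°), engaged; cmd=(-29.000, 22.500, 61.000°) → follower=(-34.000, 58.500, -76.500°)
step 4: Δleader=(3.000, 10.000, 7.000°), engaged; cmd=(2.500, 9.500, 10.000°) → follower=(-31.500, 68.000, -66.500°)
step 5: Δleader=(20.000, 24.000, -39.000°), disengaged; cmd=(0,0,0) → follower holds at (-31.500, 68.000, -66.500°)
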